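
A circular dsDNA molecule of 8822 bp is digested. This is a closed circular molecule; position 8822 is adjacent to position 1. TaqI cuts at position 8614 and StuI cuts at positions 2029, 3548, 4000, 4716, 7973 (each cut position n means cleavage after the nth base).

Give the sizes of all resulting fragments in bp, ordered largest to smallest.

Combined cut positions (sorted): 2029, 3548, 4000, 4716, 7973, 8614.
Circular molecule, 6 cuts → 6 fragments:
  3548 − 2029 = 1519 bp
  4000 − 3548 = 452 bp
  4716 − 4000 = 716 bp
  7973 − 4716 = 3257 bp
  8614 − 7973 = 641 bp
  wrap: 8822 − 8614 + 2029 = 2237 bp
Sorted largest to smallest: 3257, 2237, 1519, 716, 641, 452 bp.

3257, 2237, 1519, 716, 641, 452 bp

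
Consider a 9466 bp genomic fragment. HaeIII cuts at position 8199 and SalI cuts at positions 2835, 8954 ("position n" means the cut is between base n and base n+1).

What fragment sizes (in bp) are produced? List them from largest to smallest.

Combined cut positions (sorted): 2835, 8199, 8954.
Linear molecule, 3 cuts → 4 fragments:
  2835 − 0 = 2835 bp
  8199 − 2835 = 5364 bp
  8954 − 8199 = 755 bp
  9466 − 8954 = 512 bp
Sorted largest to smallest: 5364, 2835, 755, 512 bp.

5364, 2835, 755, 512 bp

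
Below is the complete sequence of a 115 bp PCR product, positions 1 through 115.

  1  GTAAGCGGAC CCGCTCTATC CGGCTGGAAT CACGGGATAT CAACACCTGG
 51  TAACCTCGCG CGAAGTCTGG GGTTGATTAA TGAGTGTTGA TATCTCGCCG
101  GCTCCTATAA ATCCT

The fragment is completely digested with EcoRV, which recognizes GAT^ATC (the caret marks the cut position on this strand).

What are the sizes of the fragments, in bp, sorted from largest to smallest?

EcoRV sites (GATATC) start at positions 36, 89.
EcoRV cuts after base 3 of each site, so after positions 38, 91.
Linear molecule, 2 cuts → 3 fragments:
  1–38 → 38 bp
  39–91 → 53 bp
  92–115 → 24 bp
Sorted largest to smallest: 53, 38, 24 bp.

53, 38, 24 bp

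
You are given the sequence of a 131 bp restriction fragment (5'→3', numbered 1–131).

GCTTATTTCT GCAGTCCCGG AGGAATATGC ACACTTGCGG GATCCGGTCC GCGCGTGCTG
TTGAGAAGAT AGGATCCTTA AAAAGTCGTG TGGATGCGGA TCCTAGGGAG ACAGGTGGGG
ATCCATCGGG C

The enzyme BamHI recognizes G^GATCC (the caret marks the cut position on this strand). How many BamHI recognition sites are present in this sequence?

4

GGATCC occurs starting at positions 40, 72, 98, 119.
BamHI cuts at 4 sites.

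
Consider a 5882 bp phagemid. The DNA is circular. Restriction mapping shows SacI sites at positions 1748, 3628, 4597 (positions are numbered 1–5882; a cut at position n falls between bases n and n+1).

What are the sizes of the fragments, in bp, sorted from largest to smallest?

Circular molecule, 3 cuts → 3 fragments:
  3628 − 1748 = 1880 bp
  4597 − 3628 = 969 bp
  wrap: 5882 − 4597 + 1748 = 3033 bp
Sorted largest to smallest: 3033, 1880, 969 bp.

3033, 1880, 969 bp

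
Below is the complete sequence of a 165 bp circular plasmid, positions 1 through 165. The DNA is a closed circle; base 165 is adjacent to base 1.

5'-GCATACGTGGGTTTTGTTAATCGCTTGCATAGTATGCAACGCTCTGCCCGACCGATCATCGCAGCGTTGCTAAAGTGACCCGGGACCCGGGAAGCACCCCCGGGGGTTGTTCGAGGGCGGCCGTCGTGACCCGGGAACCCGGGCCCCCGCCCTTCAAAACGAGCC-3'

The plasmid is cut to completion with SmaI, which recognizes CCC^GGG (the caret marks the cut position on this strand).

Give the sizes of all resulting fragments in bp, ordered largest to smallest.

106, 31, 13, 8, 7 bp

SmaI sites (CCCGGG) start at positions 79, 86, 99, 130, 138.
SmaI cuts after base 3 of each site, so after positions 81, 88, 101, 132, 140.
Circular molecule, 5 cuts → 5 fragments:
  82–88 → 7 bp
  89–101 → 13 bp
  102–132 → 31 bp
  133–140 → 8 bp
  141–165 then 1–81 → 25 + 81 = 106 bp
Sorted largest to smallest: 106, 31, 13, 8, 7 bp.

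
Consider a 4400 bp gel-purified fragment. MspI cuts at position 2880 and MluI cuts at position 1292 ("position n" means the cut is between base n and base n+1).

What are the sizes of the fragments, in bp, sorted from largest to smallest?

1588, 1520, 1292 bp

Combined cut positions (sorted): 1292, 2880.
Linear molecule, 2 cuts → 3 fragments:
  1292 − 0 = 1292 bp
  2880 − 1292 = 1588 bp
  4400 − 2880 = 1520 bp
Sorted largest to smallest: 1588, 1520, 1292 bp.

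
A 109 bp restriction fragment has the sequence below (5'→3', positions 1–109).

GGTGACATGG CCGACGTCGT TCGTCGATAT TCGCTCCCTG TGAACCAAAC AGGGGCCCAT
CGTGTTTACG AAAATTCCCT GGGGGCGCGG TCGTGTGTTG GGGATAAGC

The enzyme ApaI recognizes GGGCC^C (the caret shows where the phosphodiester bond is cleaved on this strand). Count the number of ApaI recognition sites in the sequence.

1

GGGCCC occurs starting at position 53.
ApaI cuts at 1 site.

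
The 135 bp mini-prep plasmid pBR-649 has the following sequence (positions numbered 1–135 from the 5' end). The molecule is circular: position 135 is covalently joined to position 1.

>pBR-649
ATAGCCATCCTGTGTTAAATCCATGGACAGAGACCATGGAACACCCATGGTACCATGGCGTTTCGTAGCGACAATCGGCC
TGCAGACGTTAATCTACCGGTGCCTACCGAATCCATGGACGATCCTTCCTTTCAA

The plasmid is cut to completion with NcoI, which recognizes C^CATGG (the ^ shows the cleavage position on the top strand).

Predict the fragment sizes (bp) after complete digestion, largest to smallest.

NcoI sites (CCATGG) start at positions 21, 34, 45, 53, 113.
NcoI cuts after the first base of each site, so after positions 21, 34, 45, 53, 113.
Circular molecule, 5 cuts → 5 fragments:
  22–34 → 13 bp
  35–45 → 11 bp
  46–53 → 8 bp
  54–113 → 60 bp
  114–135 then 1–21 → 22 + 21 = 43 bp
Sorted largest to smallest: 60, 43, 13, 11, 8 bp.

60, 43, 13, 11, 8 bp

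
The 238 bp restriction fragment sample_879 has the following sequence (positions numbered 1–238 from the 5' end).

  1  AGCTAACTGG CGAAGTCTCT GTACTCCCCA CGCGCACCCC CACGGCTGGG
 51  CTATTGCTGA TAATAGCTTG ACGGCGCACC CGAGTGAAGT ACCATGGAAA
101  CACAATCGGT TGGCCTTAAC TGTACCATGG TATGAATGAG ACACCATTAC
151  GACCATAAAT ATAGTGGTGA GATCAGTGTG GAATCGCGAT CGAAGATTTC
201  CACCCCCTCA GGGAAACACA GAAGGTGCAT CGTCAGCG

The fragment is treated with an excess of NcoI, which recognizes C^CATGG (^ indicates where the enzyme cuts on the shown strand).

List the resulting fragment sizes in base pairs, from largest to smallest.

113, 92, 33 bp

NcoI sites (CCATGG) start at positions 92, 125.
NcoI cuts after the first base of each site, so after positions 92, 125.
Linear molecule, 2 cuts → 3 fragments:
  1–92 → 92 bp
  93–125 → 33 bp
  126–238 → 113 bp
Sorted largest to smallest: 113, 92, 33 bp.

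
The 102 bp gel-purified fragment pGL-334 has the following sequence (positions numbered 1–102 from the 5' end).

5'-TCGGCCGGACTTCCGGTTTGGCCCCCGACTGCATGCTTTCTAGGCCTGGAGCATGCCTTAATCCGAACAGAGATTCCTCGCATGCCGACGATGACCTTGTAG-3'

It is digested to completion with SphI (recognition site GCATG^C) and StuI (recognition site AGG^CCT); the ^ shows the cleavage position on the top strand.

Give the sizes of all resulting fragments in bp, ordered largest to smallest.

35, 29, 18, 11, 9 bp

SphI sites (GCATGC) start at positions 31, 51, 80.
SphI cuts after base 5 of each site (before the last base), so after positions 35, 55, 84.
The StuI site (AGGCCT) starts at position 42.
StuI cuts after base 3 of each site, so after position 44.
Combined cut positions: 35, 44, 55, 84.
Linear molecule, 4 cuts → 5 fragments:
  1–35 → 35 bp
  36–44 → 9 bp
  45–55 → 11 bp
  56–84 → 29 bp
  85–102 → 18 bp
Sorted largest to smallest: 35, 29, 18, 11, 9 bp.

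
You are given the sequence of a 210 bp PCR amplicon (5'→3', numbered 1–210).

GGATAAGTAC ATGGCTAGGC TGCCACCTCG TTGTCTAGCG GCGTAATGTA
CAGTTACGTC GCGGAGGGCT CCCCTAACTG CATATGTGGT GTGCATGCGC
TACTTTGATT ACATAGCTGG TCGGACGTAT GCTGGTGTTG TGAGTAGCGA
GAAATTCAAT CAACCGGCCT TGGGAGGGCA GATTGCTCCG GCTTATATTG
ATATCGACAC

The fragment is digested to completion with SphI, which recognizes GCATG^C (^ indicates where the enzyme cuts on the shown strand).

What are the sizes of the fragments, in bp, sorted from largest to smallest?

The SphI site (GCATGC) starts at position 93.
SphI cuts after base 5 of each site (before the last base), so after position 97.
Linear molecule, 1 cut → 2 fragments:
  1–97 → 97 bp
  98–210 → 113 bp
Sorted largest to smallest: 113, 97 bp.

113, 97 bp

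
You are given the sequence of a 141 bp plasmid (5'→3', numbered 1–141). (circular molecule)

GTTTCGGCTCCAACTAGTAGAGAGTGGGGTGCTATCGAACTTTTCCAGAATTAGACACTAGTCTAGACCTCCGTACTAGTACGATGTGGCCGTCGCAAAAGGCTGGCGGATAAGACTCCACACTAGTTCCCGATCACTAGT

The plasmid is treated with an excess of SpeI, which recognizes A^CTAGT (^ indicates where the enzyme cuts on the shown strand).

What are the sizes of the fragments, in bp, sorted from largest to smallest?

SpeI sites (ACTAGT) start at positions 13, 57, 75, 122, 136.
SpeI cuts after the first base of each site, so after positions 13, 57, 75, 122, 136.
Circular molecule, 5 cuts → 5 fragments:
  14–57 → 44 bp
  58–75 → 18 bp
  76–122 → 47 bp
  123–136 → 14 bp
  137–141 then 1–13 → 5 + 13 = 18 bp
Sorted largest to smallest: 47, 44, 18, 18, 14 bp.

47, 44, 18, 18, 14 bp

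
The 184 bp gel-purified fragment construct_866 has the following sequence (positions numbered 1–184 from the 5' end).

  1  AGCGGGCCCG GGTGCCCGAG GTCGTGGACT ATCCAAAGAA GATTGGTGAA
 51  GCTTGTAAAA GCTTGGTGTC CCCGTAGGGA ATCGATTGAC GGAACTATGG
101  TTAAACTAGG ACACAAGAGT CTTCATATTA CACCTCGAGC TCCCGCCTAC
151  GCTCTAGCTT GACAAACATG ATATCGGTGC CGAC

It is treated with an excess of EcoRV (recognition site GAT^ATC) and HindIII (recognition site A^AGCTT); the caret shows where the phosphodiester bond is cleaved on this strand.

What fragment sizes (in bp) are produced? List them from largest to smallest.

The EcoRV site (GATATC) starts at position 170.
EcoRV cuts after base 3 of each site, so after position 172.
HindIII sites (AAGCTT) start at positions 49, 59.
HindIII cuts after the first base of each site, so after positions 49, 59.
Combined cut positions: 49, 59, 172.
Linear molecule, 3 cuts → 4 fragments:
  1–49 → 49 bp
  50–59 → 10 bp
  60–172 → 113 bp
  173–184 → 12 bp
Sorted largest to smallest: 113, 49, 12, 10 bp.

113, 49, 12, 10 bp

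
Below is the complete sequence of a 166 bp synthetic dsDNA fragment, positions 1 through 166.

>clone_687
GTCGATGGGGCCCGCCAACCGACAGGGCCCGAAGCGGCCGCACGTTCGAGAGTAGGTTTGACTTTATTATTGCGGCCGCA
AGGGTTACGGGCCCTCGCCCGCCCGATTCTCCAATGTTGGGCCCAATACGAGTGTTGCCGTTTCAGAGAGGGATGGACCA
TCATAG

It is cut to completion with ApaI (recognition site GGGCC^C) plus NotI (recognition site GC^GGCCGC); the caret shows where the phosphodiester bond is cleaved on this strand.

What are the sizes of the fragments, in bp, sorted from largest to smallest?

43, 38, 30, 20, 17, 12, 6 bp

ApaI sites (GGGCCC) start at positions 8, 25, 89, 119.
ApaI cuts after base 5 of each site (before the last base), so after positions 12, 29, 93, 123.
NotI sites (GCGGCCGC) start at positions 34, 72.
NotI cuts after base 2 of each site, so after positions 35, 73.
Combined cut positions: 12, 29, 35, 73, 93, 123.
Linear molecule, 6 cuts → 7 fragments:
  1–12 → 12 bp
  13–29 → 17 bp
  30–35 → 6 bp
  36–73 → 38 bp
  74–93 → 20 bp
  94–123 → 30 bp
  124–166 → 43 bp
Sorted largest to smallest: 43, 38, 30, 20, 17, 12, 6 bp.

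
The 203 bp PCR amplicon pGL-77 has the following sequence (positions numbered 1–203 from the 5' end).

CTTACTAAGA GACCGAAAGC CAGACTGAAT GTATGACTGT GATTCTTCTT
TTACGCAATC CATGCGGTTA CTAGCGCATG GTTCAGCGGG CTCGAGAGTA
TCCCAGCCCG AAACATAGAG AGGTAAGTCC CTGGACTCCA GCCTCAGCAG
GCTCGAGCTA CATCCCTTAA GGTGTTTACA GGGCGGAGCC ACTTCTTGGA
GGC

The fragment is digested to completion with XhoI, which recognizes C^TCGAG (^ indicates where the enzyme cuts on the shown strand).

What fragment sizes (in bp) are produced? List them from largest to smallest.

91, 61, 51 bp

XhoI sites (CTCGAG) start at positions 91, 152.
XhoI cuts after the first base of each site, so after positions 91, 152.
Linear molecule, 2 cuts → 3 fragments:
  1–91 → 91 bp
  92–152 → 61 bp
  153–203 → 51 bp
Sorted largest to smallest: 91, 61, 51 bp.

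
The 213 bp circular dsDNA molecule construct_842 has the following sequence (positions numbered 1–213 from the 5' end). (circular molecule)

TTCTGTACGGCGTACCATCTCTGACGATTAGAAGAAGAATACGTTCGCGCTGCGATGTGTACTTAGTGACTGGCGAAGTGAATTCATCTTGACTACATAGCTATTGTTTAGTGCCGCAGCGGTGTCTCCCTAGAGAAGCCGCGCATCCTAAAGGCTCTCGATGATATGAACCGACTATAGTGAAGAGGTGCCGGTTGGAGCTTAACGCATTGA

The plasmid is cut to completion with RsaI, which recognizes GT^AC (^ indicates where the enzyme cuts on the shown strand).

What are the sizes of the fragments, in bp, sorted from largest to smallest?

159, 47, 7 bp

RsaI sites (GTAC) start at positions 5, 12, 59.
RsaI cuts after base 2 of each site, so after positions 6, 13, 60.
Circular molecule, 3 cuts → 3 fragments:
  7–13 → 7 bp
  14–60 → 47 bp
  61–213 then 1–6 → 153 + 6 = 159 bp
Sorted largest to smallest: 159, 47, 7 bp.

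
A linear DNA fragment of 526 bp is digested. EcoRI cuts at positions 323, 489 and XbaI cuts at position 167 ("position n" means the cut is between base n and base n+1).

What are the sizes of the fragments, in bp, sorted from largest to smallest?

167, 166, 156, 37 bp

Combined cut positions (sorted): 167, 323, 489.
Linear molecule, 3 cuts → 4 fragments:
  167 − 0 = 167 bp
  323 − 167 = 156 bp
  489 − 323 = 166 bp
  526 − 489 = 37 bp
Sorted largest to smallest: 167, 166, 156, 37 bp.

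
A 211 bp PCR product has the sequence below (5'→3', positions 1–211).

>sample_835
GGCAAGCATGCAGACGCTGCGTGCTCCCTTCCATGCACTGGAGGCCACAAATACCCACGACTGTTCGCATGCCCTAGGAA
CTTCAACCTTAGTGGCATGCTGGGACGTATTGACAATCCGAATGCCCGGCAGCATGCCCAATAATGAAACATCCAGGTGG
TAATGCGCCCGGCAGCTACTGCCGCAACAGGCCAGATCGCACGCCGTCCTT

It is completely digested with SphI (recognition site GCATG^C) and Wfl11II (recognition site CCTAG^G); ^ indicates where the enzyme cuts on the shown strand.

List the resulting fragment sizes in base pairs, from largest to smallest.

75, 61, 37, 22, 10, 6 bp

SphI sites (GCATGC) start at positions 6, 67, 95, 132.
SphI cuts after base 5 of each site (before the last base), so after positions 10, 71, 99, 136.
The Wfl11II site (CCTAGG) starts at position 73.
Wfl11II cuts after base 5 of each site (before the last base), so after position 77.
Combined cut positions: 10, 71, 77, 99, 136.
Linear molecule, 5 cuts → 6 fragments:
  1–10 → 10 bp
  11–71 → 61 bp
  72–77 → 6 bp
  78–99 → 22 bp
  100–136 → 37 bp
  137–211 → 75 bp
Sorted largest to smallest: 75, 61, 37, 22, 10, 6 bp.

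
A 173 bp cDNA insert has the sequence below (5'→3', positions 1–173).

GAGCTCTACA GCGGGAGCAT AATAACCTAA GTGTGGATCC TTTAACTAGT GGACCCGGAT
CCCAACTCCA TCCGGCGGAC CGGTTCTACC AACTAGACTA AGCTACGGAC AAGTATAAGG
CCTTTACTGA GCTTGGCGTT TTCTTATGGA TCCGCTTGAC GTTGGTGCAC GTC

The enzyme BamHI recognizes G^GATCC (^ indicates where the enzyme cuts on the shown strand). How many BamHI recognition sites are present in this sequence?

3

GGATCC occurs starting at positions 35, 57, 148.
BamHI cuts at 3 sites.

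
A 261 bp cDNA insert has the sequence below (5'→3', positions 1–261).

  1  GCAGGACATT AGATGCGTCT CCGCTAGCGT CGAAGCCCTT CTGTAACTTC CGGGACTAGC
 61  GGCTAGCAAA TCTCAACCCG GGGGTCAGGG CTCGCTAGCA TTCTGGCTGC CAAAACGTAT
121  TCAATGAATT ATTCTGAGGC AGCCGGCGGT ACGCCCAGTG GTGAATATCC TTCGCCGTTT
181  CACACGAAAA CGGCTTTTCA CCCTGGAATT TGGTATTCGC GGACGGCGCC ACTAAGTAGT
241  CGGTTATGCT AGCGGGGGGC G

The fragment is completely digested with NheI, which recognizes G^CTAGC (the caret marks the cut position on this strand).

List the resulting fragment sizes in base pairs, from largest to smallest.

154, 39, 32, 23, 13 bp

NheI sites (GCTAGC) start at positions 23, 62, 94, 248.
NheI cuts after the first base of each site, so after positions 23, 62, 94, 248.
Linear molecule, 4 cuts → 5 fragments:
  1–23 → 23 bp
  24–62 → 39 bp
  63–94 → 32 bp
  95–248 → 154 bp
  249–261 → 13 bp
Sorted largest to smallest: 154, 39, 32, 23, 13 bp.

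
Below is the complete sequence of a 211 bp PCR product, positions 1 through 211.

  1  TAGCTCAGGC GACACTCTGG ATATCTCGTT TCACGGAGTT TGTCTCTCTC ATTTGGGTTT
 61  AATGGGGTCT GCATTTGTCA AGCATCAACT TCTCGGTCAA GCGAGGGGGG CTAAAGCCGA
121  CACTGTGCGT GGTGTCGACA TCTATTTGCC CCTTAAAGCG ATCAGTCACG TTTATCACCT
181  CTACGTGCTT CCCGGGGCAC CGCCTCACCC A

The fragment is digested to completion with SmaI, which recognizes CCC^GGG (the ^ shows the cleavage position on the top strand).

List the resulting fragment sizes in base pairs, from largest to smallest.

193, 18 bp

The SmaI site (CCCGGG) starts at position 191.
SmaI cuts after base 3 of each site, so after position 193.
Linear molecule, 1 cut → 2 fragments:
  1–193 → 193 bp
  194–211 → 18 bp
Sorted largest to smallest: 193, 18 bp.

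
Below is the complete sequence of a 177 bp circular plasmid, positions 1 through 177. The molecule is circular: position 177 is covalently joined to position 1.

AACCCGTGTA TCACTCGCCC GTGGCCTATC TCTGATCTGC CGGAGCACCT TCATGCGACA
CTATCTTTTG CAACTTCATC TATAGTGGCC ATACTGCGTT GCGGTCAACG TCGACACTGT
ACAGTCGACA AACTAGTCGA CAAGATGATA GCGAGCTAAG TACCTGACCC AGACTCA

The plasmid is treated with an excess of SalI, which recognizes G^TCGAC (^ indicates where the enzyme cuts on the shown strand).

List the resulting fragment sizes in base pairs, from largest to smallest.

SalI sites (GTCGAC) start at positions 110, 124, 136.
SalI cuts after the first base of each site, so after positions 110, 124, 136.
Circular molecule, 3 cuts → 3 fragments:
  111–124 → 14 bp
  125–136 → 12 bp
  137–177 then 1–110 → 41 + 110 = 151 bp
Sorted largest to smallest: 151, 14, 12 bp.

151, 14, 12 bp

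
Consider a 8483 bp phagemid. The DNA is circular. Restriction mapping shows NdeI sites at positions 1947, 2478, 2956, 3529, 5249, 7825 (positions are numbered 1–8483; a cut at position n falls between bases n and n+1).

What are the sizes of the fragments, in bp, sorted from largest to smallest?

Circular molecule, 6 cuts → 6 fragments:
  2478 − 1947 = 531 bp
  2956 − 2478 = 478 bp
  3529 − 2956 = 573 bp
  5249 − 3529 = 1720 bp
  7825 − 5249 = 2576 bp
  wrap: 8483 − 7825 + 1947 = 2605 bp
Sorted largest to smallest: 2605, 2576, 1720, 573, 531, 478 bp.

2605, 2576, 1720, 573, 531, 478 bp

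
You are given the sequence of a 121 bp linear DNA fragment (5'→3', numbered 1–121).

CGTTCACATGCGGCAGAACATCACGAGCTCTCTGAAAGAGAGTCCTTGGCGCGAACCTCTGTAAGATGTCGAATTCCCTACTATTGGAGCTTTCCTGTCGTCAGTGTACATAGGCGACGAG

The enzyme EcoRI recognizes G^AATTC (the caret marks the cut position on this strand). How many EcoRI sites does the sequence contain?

1

GAATTC occurs starting at position 71.
EcoRI cuts at 1 site.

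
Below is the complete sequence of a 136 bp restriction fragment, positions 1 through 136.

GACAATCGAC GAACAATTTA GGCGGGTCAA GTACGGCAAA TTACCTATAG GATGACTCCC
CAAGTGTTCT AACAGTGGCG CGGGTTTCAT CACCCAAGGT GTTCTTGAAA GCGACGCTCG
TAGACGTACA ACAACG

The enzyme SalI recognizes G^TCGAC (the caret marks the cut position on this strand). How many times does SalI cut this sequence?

No occurrence of GTCGAC is present in the sequence.
SalI does not cut: 0 sites.

0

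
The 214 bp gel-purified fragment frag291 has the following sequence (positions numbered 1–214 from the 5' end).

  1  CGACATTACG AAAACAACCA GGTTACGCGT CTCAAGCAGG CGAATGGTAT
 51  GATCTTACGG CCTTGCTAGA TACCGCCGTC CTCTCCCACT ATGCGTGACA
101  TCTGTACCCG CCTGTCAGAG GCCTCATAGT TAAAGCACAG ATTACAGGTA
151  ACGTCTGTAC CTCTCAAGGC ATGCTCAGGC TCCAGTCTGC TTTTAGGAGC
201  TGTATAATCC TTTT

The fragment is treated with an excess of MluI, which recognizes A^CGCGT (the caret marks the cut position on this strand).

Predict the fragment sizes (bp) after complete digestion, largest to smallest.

The MluI site (ACGCGT) starts at position 25.
MluI cuts after the first base of each site, so after position 25.
Linear molecule, 1 cut → 2 fragments:
  1–25 → 25 bp
  26–214 → 189 bp
Sorted largest to smallest: 189, 25 bp.

189, 25 bp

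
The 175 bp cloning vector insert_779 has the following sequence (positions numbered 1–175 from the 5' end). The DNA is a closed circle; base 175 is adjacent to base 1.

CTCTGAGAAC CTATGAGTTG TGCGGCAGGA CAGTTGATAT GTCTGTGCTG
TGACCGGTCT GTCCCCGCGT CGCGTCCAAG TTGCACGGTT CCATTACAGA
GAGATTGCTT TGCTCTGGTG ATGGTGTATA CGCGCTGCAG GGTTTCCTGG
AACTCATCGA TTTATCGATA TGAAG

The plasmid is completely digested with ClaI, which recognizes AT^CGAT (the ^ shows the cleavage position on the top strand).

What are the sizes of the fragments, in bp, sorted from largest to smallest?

ClaI sites (ATCGAT) start at positions 156, 164.
ClaI cuts after base 2 of each site, so after positions 157, 165.
Circular molecule, 2 cuts → 2 fragments:
  158–165 → 8 bp
  166–175 then 1–157 → 10 + 157 = 167 bp
Sorted largest to smallest: 167, 8 bp.

167, 8 bp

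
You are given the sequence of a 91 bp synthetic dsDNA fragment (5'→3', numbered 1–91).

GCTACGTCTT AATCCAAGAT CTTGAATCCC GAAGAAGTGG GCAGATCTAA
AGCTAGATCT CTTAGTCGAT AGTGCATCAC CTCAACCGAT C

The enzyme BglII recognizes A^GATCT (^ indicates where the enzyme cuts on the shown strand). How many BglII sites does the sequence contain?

3

AGATCT occurs starting at positions 17, 43, 55.
BglII cuts at 3 sites.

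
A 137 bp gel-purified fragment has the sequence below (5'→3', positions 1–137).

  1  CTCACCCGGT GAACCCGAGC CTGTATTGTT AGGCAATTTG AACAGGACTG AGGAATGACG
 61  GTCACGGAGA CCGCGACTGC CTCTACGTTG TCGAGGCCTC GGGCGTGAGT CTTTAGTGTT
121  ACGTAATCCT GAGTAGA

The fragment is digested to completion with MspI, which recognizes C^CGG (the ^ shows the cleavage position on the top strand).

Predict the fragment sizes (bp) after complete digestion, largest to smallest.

The MspI site (CCGG) starts at position 6.
MspI cuts after the first base of each site, so after position 6.
Linear molecule, 1 cut → 2 fragments:
  1–6 → 6 bp
  7–137 → 131 bp
Sorted largest to smallest: 131, 6 bp.

131, 6 bp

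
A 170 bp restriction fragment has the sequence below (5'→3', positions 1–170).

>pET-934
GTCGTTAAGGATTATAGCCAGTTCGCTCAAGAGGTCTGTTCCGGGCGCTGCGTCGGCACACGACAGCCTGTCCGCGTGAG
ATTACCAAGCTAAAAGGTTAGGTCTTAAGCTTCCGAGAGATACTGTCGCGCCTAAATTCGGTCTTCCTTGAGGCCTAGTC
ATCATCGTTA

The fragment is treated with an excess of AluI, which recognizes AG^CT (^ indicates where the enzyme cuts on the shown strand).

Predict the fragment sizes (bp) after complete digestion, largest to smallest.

AluI sites (AGCT) start at positions 88, 108.
AluI cuts after base 2 of each site, so after positions 89, 109.
Linear molecule, 2 cuts → 3 fragments:
  1–89 → 89 bp
  90–109 → 20 bp
  110–170 → 61 bp
Sorted largest to smallest: 89, 61, 20 bp.

89, 61, 20 bp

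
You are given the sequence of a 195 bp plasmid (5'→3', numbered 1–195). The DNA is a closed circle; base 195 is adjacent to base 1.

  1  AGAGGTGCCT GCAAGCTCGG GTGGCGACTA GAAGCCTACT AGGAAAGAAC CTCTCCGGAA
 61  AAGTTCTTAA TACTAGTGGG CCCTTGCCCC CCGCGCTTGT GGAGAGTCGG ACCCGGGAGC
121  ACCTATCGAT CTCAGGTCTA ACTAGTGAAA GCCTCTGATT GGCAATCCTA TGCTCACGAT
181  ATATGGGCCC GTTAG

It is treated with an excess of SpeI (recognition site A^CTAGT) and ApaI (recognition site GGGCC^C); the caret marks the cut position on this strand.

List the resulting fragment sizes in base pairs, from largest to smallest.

SpeI sites (ACTAGT) start at positions 72, 141.
SpeI cuts after the first base of each site, so after positions 72, 141.
ApaI sites (GGGCCC) start at positions 78, 185.
ApaI cuts after base 5 of each site (before the last base), so after positions 82, 189.
Combined cut positions: 72, 82, 141, 189.
Circular molecule, 4 cuts → 4 fragments:
  73–82 → 10 bp
  83–141 → 59 bp
  142–189 → 48 bp
  190–195 then 1–72 → 6 + 72 = 78 bp
Sorted largest to smallest: 78, 59, 48, 10 bp.

78, 59, 48, 10 bp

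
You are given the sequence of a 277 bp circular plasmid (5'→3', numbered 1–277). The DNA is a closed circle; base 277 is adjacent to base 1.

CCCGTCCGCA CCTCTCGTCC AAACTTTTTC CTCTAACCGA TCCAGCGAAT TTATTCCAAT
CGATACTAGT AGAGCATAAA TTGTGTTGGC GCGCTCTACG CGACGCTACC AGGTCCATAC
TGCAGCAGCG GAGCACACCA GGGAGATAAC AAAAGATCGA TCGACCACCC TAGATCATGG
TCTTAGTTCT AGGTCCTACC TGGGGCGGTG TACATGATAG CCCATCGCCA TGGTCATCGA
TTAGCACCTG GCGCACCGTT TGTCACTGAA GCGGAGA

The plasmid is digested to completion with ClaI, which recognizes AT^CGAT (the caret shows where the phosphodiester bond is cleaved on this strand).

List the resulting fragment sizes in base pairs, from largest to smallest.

ClaI sites (ATCGAT) start at positions 59, 156, 236.
ClaI cuts after base 2 of each site, so after positions 60, 157, 237.
Circular molecule, 3 cuts → 3 fragments:
  61–157 → 97 bp
  158–237 → 80 bp
  238–277 then 1–60 → 40 + 60 = 100 bp
Sorted largest to smallest: 100, 97, 80 bp.

100, 97, 80 bp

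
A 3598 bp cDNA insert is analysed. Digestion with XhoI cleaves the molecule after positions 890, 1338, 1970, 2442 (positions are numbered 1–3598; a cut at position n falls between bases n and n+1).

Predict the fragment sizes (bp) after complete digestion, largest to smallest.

1156, 890, 632, 472, 448 bp

Linear molecule, 4 cuts → 5 fragments:
  890 − 0 = 890 bp
  1338 − 890 = 448 bp
  1970 − 1338 = 632 bp
  2442 − 1970 = 472 bp
  3598 − 2442 = 1156 bp
Sorted largest to smallest: 1156, 890, 632, 472, 448 bp.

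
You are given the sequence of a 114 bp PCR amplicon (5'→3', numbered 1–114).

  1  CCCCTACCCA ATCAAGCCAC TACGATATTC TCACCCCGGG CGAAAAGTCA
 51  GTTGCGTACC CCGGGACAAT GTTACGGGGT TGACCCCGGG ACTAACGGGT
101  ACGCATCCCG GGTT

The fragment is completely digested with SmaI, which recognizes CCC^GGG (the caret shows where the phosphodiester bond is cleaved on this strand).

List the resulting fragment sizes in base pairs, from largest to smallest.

SmaI sites (CCCGGG) start at positions 35, 60, 85, 107.
SmaI cuts after base 3 of each site, so after positions 37, 62, 87, 109.
Linear molecule, 4 cuts → 5 fragments:
  1–37 → 37 bp
  38–62 → 25 bp
  63–87 → 25 bp
  88–109 → 22 bp
  110–114 → 5 bp
Sorted largest to smallest: 37, 25, 25, 22, 5 bp.

37, 25, 25, 22, 5 bp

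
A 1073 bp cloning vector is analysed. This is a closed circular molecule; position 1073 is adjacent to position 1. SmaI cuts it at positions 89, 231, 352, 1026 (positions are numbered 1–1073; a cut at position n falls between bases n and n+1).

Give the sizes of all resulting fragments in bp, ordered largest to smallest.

Circular molecule, 4 cuts → 4 fragments:
  231 − 89 = 142 bp
  352 − 231 = 121 bp
  1026 − 352 = 674 bp
  wrap: 1073 − 1026 + 89 = 136 bp
Sorted largest to smallest: 674, 142, 136, 121 bp.

674, 142, 136, 121 bp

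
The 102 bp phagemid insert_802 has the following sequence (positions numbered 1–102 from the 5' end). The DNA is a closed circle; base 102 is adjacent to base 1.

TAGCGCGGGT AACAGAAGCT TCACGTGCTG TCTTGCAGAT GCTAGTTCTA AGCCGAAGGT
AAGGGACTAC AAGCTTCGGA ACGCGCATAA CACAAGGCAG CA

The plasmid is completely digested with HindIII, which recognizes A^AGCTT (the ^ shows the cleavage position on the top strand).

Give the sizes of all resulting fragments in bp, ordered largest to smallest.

55, 47 bp

HindIII sites (AAGCTT) start at positions 16, 71.
HindIII cuts after the first base of each site, so after positions 16, 71.
Circular molecule, 2 cuts → 2 fragments:
  17–71 → 55 bp
  72–102 then 1–16 → 31 + 16 = 47 bp
Sorted largest to smallest: 55, 47 bp.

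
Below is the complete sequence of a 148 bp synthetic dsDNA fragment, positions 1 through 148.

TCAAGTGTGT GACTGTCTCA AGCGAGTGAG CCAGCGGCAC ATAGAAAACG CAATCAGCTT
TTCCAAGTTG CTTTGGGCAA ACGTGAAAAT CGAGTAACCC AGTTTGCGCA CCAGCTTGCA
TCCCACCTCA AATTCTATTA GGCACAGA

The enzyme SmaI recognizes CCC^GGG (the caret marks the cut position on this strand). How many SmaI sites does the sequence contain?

0

No occurrence of CCCGGG is present in the sequence.
SmaI does not cut: 0 sites.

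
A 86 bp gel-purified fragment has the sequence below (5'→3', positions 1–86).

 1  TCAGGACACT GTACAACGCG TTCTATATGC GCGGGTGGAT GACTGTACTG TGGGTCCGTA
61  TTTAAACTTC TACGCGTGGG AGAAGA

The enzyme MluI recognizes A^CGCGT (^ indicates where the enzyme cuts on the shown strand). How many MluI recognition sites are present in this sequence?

2

ACGCGT occurs starting at positions 16, 72.
MluI cuts at 2 sites.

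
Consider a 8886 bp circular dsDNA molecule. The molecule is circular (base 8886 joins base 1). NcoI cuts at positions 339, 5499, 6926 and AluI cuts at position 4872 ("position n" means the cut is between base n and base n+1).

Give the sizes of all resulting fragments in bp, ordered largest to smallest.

4533, 2299, 1427, 627 bp

Combined cut positions (sorted): 339, 4872, 5499, 6926.
Circular molecule, 4 cuts → 4 fragments:
  4872 − 339 = 4533 bp
  5499 − 4872 = 627 bp
  6926 − 5499 = 1427 bp
  wrap: 8886 − 6926 + 339 = 2299 bp
Sorted largest to smallest: 4533, 2299, 1427, 627 bp.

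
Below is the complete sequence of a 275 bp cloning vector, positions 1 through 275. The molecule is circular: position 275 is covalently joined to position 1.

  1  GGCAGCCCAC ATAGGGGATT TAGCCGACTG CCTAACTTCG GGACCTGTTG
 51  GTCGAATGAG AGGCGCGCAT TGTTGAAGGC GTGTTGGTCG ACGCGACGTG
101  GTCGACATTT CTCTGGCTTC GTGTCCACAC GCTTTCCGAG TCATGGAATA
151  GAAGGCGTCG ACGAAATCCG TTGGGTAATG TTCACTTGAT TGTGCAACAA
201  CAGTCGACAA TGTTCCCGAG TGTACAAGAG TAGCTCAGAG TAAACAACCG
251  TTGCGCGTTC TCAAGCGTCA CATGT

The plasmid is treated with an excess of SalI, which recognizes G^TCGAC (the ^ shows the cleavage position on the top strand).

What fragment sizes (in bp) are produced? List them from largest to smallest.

159, 56, 46, 14 bp

SalI sites (GTCGAC) start at positions 87, 101, 157, 203.
SalI cuts after the first base of each site, so after positions 87, 101, 157, 203.
Circular molecule, 4 cuts → 4 fragments:
  88–101 → 14 bp
  102–157 → 56 bp
  158–203 → 46 bp
  204–275 then 1–87 → 72 + 87 = 159 bp
Sorted largest to smallest: 159, 56, 46, 14 bp.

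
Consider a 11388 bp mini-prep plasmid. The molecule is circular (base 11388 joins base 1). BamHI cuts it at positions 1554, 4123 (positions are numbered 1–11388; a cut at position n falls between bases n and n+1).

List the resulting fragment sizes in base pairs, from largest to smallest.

Circular molecule, 2 cuts → 2 fragments:
  4123 − 1554 = 2569 bp
  wrap: 11388 − 4123 + 1554 = 8819 bp
Sorted largest to smallest: 8819, 2569 bp.

8819, 2569 bp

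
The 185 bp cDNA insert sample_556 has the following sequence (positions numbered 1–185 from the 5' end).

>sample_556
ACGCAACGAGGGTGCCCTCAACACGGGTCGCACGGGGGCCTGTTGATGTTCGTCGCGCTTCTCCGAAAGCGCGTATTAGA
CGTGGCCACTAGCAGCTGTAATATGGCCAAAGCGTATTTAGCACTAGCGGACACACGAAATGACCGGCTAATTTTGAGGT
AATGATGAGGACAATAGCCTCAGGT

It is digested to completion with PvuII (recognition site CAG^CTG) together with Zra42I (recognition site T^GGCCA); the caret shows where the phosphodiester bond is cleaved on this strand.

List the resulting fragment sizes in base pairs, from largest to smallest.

83, 81, 12, 9 bp

The PvuII site (CAGCTG) starts at position 93.
PvuII cuts after base 3 of each site, so after position 95.
Zra42I sites (TGGCCA) start at positions 83, 104.
Zra42I cuts after the first base of each site, so after positions 83, 104.
Combined cut positions: 83, 95, 104.
Linear molecule, 3 cuts → 4 fragments:
  1–83 → 83 bp
  84–95 → 12 bp
  96–104 → 9 bp
  105–185 → 81 bp
Sorted largest to smallest: 83, 81, 12, 9 bp.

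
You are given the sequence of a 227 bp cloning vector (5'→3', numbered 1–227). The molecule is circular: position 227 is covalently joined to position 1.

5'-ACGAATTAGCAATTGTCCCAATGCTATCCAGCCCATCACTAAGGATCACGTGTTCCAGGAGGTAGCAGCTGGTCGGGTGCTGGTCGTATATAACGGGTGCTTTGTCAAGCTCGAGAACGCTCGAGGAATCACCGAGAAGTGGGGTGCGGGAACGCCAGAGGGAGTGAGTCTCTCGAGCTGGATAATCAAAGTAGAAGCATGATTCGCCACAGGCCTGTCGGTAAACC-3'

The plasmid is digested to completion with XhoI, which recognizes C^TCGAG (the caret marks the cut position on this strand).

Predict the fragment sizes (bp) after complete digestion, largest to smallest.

XhoI sites (CTCGAG) start at positions 110, 120, 172.
XhoI cuts after the first base of each site, so after positions 110, 120, 172.
Circular molecule, 3 cuts → 3 fragments:
  111–120 → 10 bp
  121–172 → 52 bp
  173–227 then 1–110 → 55 + 110 = 165 bp
Sorted largest to smallest: 165, 52, 10 bp.

165, 52, 10 bp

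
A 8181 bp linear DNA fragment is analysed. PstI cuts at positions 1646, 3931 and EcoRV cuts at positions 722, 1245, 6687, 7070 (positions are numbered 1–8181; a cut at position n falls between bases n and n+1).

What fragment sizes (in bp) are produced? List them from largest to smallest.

Combined cut positions (sorted): 722, 1245, 1646, 3931, 6687, 7070.
Linear molecule, 6 cuts → 7 fragments:
  722 − 0 = 722 bp
  1245 − 722 = 523 bp
  1646 − 1245 = 401 bp
  3931 − 1646 = 2285 bp
  6687 − 3931 = 2756 bp
  7070 − 6687 = 383 bp
  8181 − 7070 = 1111 bp
Sorted largest to smallest: 2756, 2285, 1111, 722, 523, 401, 383 bp.

2756, 2285, 1111, 722, 523, 401, 383 bp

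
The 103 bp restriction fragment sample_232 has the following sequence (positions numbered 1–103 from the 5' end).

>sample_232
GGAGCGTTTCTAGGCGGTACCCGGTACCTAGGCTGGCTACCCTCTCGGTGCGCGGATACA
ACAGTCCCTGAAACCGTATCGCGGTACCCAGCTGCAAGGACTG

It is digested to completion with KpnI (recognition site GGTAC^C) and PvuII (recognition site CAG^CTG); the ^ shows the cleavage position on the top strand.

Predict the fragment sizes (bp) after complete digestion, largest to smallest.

60, 20, 12, 7, 4 bp

KpnI sites (GGTACC) start at positions 16, 23, 83.
KpnI cuts after base 5 of each site (before the last base), so after positions 20, 27, 87.
The PvuII site (CAGCTG) starts at position 89.
PvuII cuts after base 3 of each site, so after position 91.
Combined cut positions: 20, 27, 87, 91.
Linear molecule, 4 cuts → 5 fragments:
  1–20 → 20 bp
  21–27 → 7 bp
  28–87 → 60 bp
  88–91 → 4 bp
  92–103 → 12 bp
Sorted largest to smallest: 60, 20, 12, 7, 4 bp.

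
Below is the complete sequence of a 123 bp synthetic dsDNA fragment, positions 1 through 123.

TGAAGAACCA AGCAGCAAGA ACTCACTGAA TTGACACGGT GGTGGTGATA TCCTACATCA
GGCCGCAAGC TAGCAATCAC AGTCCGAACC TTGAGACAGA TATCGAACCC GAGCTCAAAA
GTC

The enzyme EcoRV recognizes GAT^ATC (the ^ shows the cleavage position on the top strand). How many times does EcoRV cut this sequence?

GATATC occurs starting at positions 47, 99.
EcoRV cuts at 2 sites.

2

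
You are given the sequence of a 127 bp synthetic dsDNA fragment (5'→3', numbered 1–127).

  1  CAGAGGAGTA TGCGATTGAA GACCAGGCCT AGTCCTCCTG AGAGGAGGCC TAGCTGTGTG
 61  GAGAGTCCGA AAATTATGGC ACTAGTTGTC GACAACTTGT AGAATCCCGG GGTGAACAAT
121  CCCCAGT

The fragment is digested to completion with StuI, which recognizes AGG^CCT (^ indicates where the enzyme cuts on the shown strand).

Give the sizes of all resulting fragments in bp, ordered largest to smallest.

StuI sites (AGGCCT) start at positions 25, 46.
StuI cuts after base 3 of each site, so after positions 27, 48.
Linear molecule, 2 cuts → 3 fragments:
  1–27 → 27 bp
  28–48 → 21 bp
  49–127 → 79 bp
Sorted largest to smallest: 79, 27, 21 bp.

79, 27, 21 bp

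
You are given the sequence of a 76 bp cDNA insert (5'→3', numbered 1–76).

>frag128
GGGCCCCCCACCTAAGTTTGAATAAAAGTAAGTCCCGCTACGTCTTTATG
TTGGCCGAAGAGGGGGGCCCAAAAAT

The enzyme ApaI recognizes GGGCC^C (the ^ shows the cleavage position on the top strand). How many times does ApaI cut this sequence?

2

GGGCCC occurs starting at positions 1, 65.
ApaI cuts at 2 sites.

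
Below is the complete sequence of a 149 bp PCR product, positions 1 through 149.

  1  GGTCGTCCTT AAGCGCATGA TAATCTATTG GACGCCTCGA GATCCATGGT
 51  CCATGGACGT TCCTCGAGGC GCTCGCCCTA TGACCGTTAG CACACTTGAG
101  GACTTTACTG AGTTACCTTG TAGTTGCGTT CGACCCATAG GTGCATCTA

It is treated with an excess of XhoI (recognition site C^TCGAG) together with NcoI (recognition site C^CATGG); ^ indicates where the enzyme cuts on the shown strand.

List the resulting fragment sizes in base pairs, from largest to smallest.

XhoI sites (CTCGAG) start at positions 36, 63.
XhoI cuts after the first base of each site, so after positions 36, 63.
NcoI sites (CCATGG) start at positions 44, 51.
NcoI cuts after the first base of each site, so after positions 44, 51.
Combined cut positions: 36, 44, 51, 63.
Linear molecule, 4 cuts → 5 fragments:
  1–36 → 36 bp
  37–44 → 8 bp
  45–51 → 7 bp
  52–63 → 12 bp
  64–149 → 86 bp
Sorted largest to smallest: 86, 36, 12, 8, 7 bp.

86, 36, 12, 8, 7 bp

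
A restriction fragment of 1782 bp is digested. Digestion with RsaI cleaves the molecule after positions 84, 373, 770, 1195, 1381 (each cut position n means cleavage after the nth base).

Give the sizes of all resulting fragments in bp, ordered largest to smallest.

Linear molecule, 5 cuts → 6 fragments:
  84 − 0 = 84 bp
  373 − 84 = 289 bp
  770 − 373 = 397 bp
  1195 − 770 = 425 bp
  1381 − 1195 = 186 bp
  1782 − 1381 = 401 bp
Sorted largest to smallest: 425, 401, 397, 289, 186, 84 bp.

425, 401, 397, 289, 186, 84 bp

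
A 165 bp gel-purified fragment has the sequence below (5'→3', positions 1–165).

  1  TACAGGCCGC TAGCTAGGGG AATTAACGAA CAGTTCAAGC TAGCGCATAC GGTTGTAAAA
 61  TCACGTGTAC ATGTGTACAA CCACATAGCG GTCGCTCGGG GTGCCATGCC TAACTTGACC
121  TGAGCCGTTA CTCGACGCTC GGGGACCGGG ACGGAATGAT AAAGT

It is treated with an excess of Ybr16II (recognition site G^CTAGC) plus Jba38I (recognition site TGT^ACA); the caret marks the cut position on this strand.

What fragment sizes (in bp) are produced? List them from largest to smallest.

89, 30, 29, 9, 8 bp

Ybr16II sites (GCTAGC) start at positions 9, 39.
Ybr16II cuts after the first base of each site, so after positions 9, 39.
Jba38I sites (TGTACA) start at positions 66, 74.
Jba38I cuts after base 3 of each site, so after positions 68, 76.
Combined cut positions: 9, 39, 68, 76.
Linear molecule, 4 cuts → 5 fragments:
  1–9 → 9 bp
  10–39 → 30 bp
  40–68 → 29 bp
  69–76 → 8 bp
  77–165 → 89 bp
Sorted largest to smallest: 89, 30, 29, 9, 8 bp.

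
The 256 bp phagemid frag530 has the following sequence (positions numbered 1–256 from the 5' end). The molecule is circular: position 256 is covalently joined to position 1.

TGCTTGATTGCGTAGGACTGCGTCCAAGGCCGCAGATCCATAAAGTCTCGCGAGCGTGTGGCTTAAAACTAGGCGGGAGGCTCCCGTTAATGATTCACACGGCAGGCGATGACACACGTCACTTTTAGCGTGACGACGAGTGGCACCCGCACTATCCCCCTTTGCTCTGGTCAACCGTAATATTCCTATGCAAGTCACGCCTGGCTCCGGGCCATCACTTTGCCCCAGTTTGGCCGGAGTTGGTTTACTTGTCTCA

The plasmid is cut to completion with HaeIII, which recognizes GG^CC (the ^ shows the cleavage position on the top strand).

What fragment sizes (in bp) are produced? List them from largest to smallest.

HaeIII sites (GGCC) start at positions 28, 210, 232.
HaeIII cuts after base 2 of each site, so after positions 29, 211, 233.
Circular molecule, 3 cuts → 3 fragments:
  30–211 → 182 bp
  212–233 → 22 bp
  234–256 then 1–29 → 23 + 29 = 52 bp
Sorted largest to smallest: 182, 52, 22 bp.

182, 52, 22 bp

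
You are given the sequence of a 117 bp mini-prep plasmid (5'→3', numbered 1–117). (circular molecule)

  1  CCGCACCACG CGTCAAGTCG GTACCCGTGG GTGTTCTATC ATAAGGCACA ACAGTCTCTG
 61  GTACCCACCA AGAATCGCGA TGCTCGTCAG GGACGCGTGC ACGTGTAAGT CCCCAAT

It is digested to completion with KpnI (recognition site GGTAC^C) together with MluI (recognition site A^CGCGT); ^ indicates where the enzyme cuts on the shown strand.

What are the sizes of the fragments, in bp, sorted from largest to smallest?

40, 32, 29, 16 bp

KpnI sites (GGTACC) start at positions 20, 60.
KpnI cuts after base 5 of each site (before the last base), so after positions 24, 64.
MluI sites (ACGCGT) start at positions 8, 93.
MluI cuts after the first base of each site, so after positions 8, 93.
Combined cut positions: 8, 24, 64, 93.
Circular molecule, 4 cuts → 4 fragments:
  9–24 → 16 bp
  25–64 → 40 bp
  65–93 → 29 bp
  94–117 then 1–8 → 24 + 8 = 32 bp
Sorted largest to smallest: 40, 32, 29, 16 bp.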